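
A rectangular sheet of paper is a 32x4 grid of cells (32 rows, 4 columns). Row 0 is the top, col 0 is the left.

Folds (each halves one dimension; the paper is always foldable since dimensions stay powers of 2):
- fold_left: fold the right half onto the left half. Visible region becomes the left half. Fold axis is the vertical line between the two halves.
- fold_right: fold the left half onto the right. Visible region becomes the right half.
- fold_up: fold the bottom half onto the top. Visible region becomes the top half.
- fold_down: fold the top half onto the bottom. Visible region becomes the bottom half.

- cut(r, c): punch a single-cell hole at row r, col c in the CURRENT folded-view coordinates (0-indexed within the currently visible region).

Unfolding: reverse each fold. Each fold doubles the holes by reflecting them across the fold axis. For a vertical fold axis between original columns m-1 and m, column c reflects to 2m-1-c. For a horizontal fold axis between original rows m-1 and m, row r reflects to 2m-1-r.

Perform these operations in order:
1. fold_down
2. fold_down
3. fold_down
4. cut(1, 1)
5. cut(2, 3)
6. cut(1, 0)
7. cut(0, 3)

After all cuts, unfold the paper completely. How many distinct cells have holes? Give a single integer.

Answer: 32

Derivation:
Op 1 fold_down: fold axis h@16; visible region now rows[16,32) x cols[0,4) = 16x4
Op 2 fold_down: fold axis h@24; visible region now rows[24,32) x cols[0,4) = 8x4
Op 3 fold_down: fold axis h@28; visible region now rows[28,32) x cols[0,4) = 4x4
Op 4 cut(1, 1): punch at orig (29,1); cuts so far [(29, 1)]; region rows[28,32) x cols[0,4) = 4x4
Op 5 cut(2, 3): punch at orig (30,3); cuts so far [(29, 1), (30, 3)]; region rows[28,32) x cols[0,4) = 4x4
Op 6 cut(1, 0): punch at orig (29,0); cuts so far [(29, 0), (29, 1), (30, 3)]; region rows[28,32) x cols[0,4) = 4x4
Op 7 cut(0, 3): punch at orig (28,3); cuts so far [(28, 3), (29, 0), (29, 1), (30, 3)]; region rows[28,32) x cols[0,4) = 4x4
Unfold 1 (reflect across h@28): 8 holes -> [(25, 3), (26, 0), (26, 1), (27, 3), (28, 3), (29, 0), (29, 1), (30, 3)]
Unfold 2 (reflect across h@24): 16 holes -> [(17, 3), (18, 0), (18, 1), (19, 3), (20, 3), (21, 0), (21, 1), (22, 3), (25, 3), (26, 0), (26, 1), (27, 3), (28, 3), (29, 0), (29, 1), (30, 3)]
Unfold 3 (reflect across h@16): 32 holes -> [(1, 3), (2, 0), (2, 1), (3, 3), (4, 3), (5, 0), (5, 1), (6, 3), (9, 3), (10, 0), (10, 1), (11, 3), (12, 3), (13, 0), (13, 1), (14, 3), (17, 3), (18, 0), (18, 1), (19, 3), (20, 3), (21, 0), (21, 1), (22, 3), (25, 3), (26, 0), (26, 1), (27, 3), (28, 3), (29, 0), (29, 1), (30, 3)]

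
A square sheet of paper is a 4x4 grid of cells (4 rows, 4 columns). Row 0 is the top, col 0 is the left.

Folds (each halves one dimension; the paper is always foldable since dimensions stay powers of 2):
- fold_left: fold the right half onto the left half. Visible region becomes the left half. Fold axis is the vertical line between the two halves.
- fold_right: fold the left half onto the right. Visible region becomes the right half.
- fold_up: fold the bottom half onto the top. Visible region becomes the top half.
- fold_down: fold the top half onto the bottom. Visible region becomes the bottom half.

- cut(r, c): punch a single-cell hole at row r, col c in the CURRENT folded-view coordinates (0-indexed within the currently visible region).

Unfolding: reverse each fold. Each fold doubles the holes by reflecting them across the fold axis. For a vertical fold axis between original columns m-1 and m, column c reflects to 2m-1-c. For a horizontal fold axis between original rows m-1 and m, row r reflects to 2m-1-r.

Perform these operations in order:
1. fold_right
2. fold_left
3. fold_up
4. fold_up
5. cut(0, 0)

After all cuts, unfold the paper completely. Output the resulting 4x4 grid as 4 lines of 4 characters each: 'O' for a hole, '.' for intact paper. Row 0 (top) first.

Answer: OOOO
OOOO
OOOO
OOOO

Derivation:
Op 1 fold_right: fold axis v@2; visible region now rows[0,4) x cols[2,4) = 4x2
Op 2 fold_left: fold axis v@3; visible region now rows[0,4) x cols[2,3) = 4x1
Op 3 fold_up: fold axis h@2; visible region now rows[0,2) x cols[2,3) = 2x1
Op 4 fold_up: fold axis h@1; visible region now rows[0,1) x cols[2,3) = 1x1
Op 5 cut(0, 0): punch at orig (0,2); cuts so far [(0, 2)]; region rows[0,1) x cols[2,3) = 1x1
Unfold 1 (reflect across h@1): 2 holes -> [(0, 2), (1, 2)]
Unfold 2 (reflect across h@2): 4 holes -> [(0, 2), (1, 2), (2, 2), (3, 2)]
Unfold 3 (reflect across v@3): 8 holes -> [(0, 2), (0, 3), (1, 2), (1, 3), (2, 2), (2, 3), (3, 2), (3, 3)]
Unfold 4 (reflect across v@2): 16 holes -> [(0, 0), (0, 1), (0, 2), (0, 3), (1, 0), (1, 1), (1, 2), (1, 3), (2, 0), (2, 1), (2, 2), (2, 3), (3, 0), (3, 1), (3, 2), (3, 3)]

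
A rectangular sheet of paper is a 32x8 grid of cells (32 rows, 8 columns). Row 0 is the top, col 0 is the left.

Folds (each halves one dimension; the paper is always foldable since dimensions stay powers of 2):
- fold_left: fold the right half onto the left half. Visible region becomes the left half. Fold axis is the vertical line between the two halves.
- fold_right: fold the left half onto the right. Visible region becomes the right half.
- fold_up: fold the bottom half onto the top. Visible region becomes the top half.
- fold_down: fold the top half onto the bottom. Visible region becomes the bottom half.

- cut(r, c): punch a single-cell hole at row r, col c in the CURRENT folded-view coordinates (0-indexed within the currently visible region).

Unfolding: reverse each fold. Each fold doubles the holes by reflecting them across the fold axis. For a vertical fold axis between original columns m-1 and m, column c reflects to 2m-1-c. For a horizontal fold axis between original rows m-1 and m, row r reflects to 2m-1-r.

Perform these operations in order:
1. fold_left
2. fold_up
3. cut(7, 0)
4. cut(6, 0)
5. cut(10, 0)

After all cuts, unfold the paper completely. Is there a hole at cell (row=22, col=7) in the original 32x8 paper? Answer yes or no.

Op 1 fold_left: fold axis v@4; visible region now rows[0,32) x cols[0,4) = 32x4
Op 2 fold_up: fold axis h@16; visible region now rows[0,16) x cols[0,4) = 16x4
Op 3 cut(7, 0): punch at orig (7,0); cuts so far [(7, 0)]; region rows[0,16) x cols[0,4) = 16x4
Op 4 cut(6, 0): punch at orig (6,0); cuts so far [(6, 0), (7, 0)]; region rows[0,16) x cols[0,4) = 16x4
Op 5 cut(10, 0): punch at orig (10,0); cuts so far [(6, 0), (7, 0), (10, 0)]; region rows[0,16) x cols[0,4) = 16x4
Unfold 1 (reflect across h@16): 6 holes -> [(6, 0), (7, 0), (10, 0), (21, 0), (24, 0), (25, 0)]
Unfold 2 (reflect across v@4): 12 holes -> [(6, 0), (6, 7), (7, 0), (7, 7), (10, 0), (10, 7), (21, 0), (21, 7), (24, 0), (24, 7), (25, 0), (25, 7)]
Holes: [(6, 0), (6, 7), (7, 0), (7, 7), (10, 0), (10, 7), (21, 0), (21, 7), (24, 0), (24, 7), (25, 0), (25, 7)]

Answer: no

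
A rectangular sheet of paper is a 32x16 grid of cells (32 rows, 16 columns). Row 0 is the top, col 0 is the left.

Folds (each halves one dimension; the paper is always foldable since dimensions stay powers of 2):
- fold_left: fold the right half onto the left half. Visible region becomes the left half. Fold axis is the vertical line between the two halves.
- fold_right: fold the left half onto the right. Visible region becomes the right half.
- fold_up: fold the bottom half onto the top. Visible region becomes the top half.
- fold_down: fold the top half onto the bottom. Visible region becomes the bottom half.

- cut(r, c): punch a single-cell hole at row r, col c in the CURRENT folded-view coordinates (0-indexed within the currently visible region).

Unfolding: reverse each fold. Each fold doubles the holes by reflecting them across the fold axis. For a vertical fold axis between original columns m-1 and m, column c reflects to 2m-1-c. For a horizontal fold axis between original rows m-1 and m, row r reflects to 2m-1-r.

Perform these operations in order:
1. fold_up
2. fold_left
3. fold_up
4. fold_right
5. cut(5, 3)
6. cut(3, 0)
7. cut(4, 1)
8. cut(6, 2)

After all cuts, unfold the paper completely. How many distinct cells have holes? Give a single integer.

Answer: 64

Derivation:
Op 1 fold_up: fold axis h@16; visible region now rows[0,16) x cols[0,16) = 16x16
Op 2 fold_left: fold axis v@8; visible region now rows[0,16) x cols[0,8) = 16x8
Op 3 fold_up: fold axis h@8; visible region now rows[0,8) x cols[0,8) = 8x8
Op 4 fold_right: fold axis v@4; visible region now rows[0,8) x cols[4,8) = 8x4
Op 5 cut(5, 3): punch at orig (5,7); cuts so far [(5, 7)]; region rows[0,8) x cols[4,8) = 8x4
Op 6 cut(3, 0): punch at orig (3,4); cuts so far [(3, 4), (5, 7)]; region rows[0,8) x cols[4,8) = 8x4
Op 7 cut(4, 1): punch at orig (4,5); cuts so far [(3, 4), (4, 5), (5, 7)]; region rows[0,8) x cols[4,8) = 8x4
Op 8 cut(6, 2): punch at orig (6,6); cuts so far [(3, 4), (4, 5), (5, 7), (6, 6)]; region rows[0,8) x cols[4,8) = 8x4
Unfold 1 (reflect across v@4): 8 holes -> [(3, 3), (3, 4), (4, 2), (4, 5), (5, 0), (5, 7), (6, 1), (6, 6)]
Unfold 2 (reflect across h@8): 16 holes -> [(3, 3), (3, 4), (4, 2), (4, 5), (5, 0), (5, 7), (6, 1), (6, 6), (9, 1), (9, 6), (10, 0), (10, 7), (11, 2), (11, 5), (12, 3), (12, 4)]
Unfold 3 (reflect across v@8): 32 holes -> [(3, 3), (3, 4), (3, 11), (3, 12), (4, 2), (4, 5), (4, 10), (4, 13), (5, 0), (5, 7), (5, 8), (5, 15), (6, 1), (6, 6), (6, 9), (6, 14), (9, 1), (9, 6), (9, 9), (9, 14), (10, 0), (10, 7), (10, 8), (10, 15), (11, 2), (11, 5), (11, 10), (11, 13), (12, 3), (12, 4), (12, 11), (12, 12)]
Unfold 4 (reflect across h@16): 64 holes -> [(3, 3), (3, 4), (3, 11), (3, 12), (4, 2), (4, 5), (4, 10), (4, 13), (5, 0), (5, 7), (5, 8), (5, 15), (6, 1), (6, 6), (6, 9), (6, 14), (9, 1), (9, 6), (9, 9), (9, 14), (10, 0), (10, 7), (10, 8), (10, 15), (11, 2), (11, 5), (11, 10), (11, 13), (12, 3), (12, 4), (12, 11), (12, 12), (19, 3), (19, 4), (19, 11), (19, 12), (20, 2), (20, 5), (20, 10), (20, 13), (21, 0), (21, 7), (21, 8), (21, 15), (22, 1), (22, 6), (22, 9), (22, 14), (25, 1), (25, 6), (25, 9), (25, 14), (26, 0), (26, 7), (26, 8), (26, 15), (27, 2), (27, 5), (27, 10), (27, 13), (28, 3), (28, 4), (28, 11), (28, 12)]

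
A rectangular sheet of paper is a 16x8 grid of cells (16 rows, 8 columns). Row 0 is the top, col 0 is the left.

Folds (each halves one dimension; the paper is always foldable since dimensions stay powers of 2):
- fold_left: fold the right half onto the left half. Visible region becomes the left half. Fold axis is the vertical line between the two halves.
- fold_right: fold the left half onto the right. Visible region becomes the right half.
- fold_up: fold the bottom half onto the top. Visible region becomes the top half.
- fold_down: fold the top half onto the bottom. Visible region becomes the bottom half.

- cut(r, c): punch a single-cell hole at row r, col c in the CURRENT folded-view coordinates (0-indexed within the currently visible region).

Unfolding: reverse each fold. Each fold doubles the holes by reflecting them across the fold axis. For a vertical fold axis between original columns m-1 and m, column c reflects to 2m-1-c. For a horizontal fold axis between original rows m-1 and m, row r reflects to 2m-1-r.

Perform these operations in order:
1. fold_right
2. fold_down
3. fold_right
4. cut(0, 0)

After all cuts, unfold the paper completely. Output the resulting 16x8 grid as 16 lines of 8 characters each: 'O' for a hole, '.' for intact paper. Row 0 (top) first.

Op 1 fold_right: fold axis v@4; visible region now rows[0,16) x cols[4,8) = 16x4
Op 2 fold_down: fold axis h@8; visible region now rows[8,16) x cols[4,8) = 8x4
Op 3 fold_right: fold axis v@6; visible region now rows[8,16) x cols[6,8) = 8x2
Op 4 cut(0, 0): punch at orig (8,6); cuts so far [(8, 6)]; region rows[8,16) x cols[6,8) = 8x2
Unfold 1 (reflect across v@6): 2 holes -> [(8, 5), (8, 6)]
Unfold 2 (reflect across h@8): 4 holes -> [(7, 5), (7, 6), (8, 5), (8, 6)]
Unfold 3 (reflect across v@4): 8 holes -> [(7, 1), (7, 2), (7, 5), (7, 6), (8, 1), (8, 2), (8, 5), (8, 6)]

Answer: ........
........
........
........
........
........
........
.OO..OO.
.OO..OO.
........
........
........
........
........
........
........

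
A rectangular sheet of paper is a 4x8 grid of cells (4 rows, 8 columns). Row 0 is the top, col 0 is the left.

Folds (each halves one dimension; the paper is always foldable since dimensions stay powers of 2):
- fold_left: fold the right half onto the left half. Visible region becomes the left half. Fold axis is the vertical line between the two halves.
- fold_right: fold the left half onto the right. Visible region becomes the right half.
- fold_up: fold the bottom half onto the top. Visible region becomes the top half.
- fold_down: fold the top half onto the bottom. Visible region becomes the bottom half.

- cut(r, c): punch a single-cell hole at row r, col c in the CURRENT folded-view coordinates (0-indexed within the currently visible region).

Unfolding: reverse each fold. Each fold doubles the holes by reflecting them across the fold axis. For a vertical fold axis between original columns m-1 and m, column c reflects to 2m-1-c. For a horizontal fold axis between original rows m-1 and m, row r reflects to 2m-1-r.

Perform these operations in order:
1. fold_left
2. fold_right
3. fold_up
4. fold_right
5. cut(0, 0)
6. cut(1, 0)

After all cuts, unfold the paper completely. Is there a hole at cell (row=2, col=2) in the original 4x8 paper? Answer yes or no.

Answer: yes

Derivation:
Op 1 fold_left: fold axis v@4; visible region now rows[0,4) x cols[0,4) = 4x4
Op 2 fold_right: fold axis v@2; visible region now rows[0,4) x cols[2,4) = 4x2
Op 3 fold_up: fold axis h@2; visible region now rows[0,2) x cols[2,4) = 2x2
Op 4 fold_right: fold axis v@3; visible region now rows[0,2) x cols[3,4) = 2x1
Op 5 cut(0, 0): punch at orig (0,3); cuts so far [(0, 3)]; region rows[0,2) x cols[3,4) = 2x1
Op 6 cut(1, 0): punch at orig (1,3); cuts so far [(0, 3), (1, 3)]; region rows[0,2) x cols[3,4) = 2x1
Unfold 1 (reflect across v@3): 4 holes -> [(0, 2), (0, 3), (1, 2), (1, 3)]
Unfold 2 (reflect across h@2): 8 holes -> [(0, 2), (0, 3), (1, 2), (1, 3), (2, 2), (2, 3), (3, 2), (3, 3)]
Unfold 3 (reflect across v@2): 16 holes -> [(0, 0), (0, 1), (0, 2), (0, 3), (1, 0), (1, 1), (1, 2), (1, 3), (2, 0), (2, 1), (2, 2), (2, 3), (3, 0), (3, 1), (3, 2), (3, 3)]
Unfold 4 (reflect across v@4): 32 holes -> [(0, 0), (0, 1), (0, 2), (0, 3), (0, 4), (0, 5), (0, 6), (0, 7), (1, 0), (1, 1), (1, 2), (1, 3), (1, 4), (1, 5), (1, 6), (1, 7), (2, 0), (2, 1), (2, 2), (2, 3), (2, 4), (2, 5), (2, 6), (2, 7), (3, 0), (3, 1), (3, 2), (3, 3), (3, 4), (3, 5), (3, 6), (3, 7)]
Holes: [(0, 0), (0, 1), (0, 2), (0, 3), (0, 4), (0, 5), (0, 6), (0, 7), (1, 0), (1, 1), (1, 2), (1, 3), (1, 4), (1, 5), (1, 6), (1, 7), (2, 0), (2, 1), (2, 2), (2, 3), (2, 4), (2, 5), (2, 6), (2, 7), (3, 0), (3, 1), (3, 2), (3, 3), (3, 4), (3, 5), (3, 6), (3, 7)]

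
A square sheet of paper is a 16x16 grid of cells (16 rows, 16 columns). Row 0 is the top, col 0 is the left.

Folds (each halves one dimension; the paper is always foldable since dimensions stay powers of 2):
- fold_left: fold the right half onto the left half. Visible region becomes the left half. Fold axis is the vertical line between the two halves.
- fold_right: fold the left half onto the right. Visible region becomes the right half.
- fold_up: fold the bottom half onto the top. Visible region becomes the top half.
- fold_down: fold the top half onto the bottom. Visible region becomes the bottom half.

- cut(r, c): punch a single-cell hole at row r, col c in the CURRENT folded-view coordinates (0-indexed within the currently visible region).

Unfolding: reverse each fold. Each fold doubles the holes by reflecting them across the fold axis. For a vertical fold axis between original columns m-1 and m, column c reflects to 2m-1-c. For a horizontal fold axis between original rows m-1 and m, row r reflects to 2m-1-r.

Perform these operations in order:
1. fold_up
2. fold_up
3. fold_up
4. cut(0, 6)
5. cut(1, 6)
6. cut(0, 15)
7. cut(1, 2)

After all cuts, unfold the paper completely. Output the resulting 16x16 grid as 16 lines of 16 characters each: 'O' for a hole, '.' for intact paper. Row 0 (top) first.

Op 1 fold_up: fold axis h@8; visible region now rows[0,8) x cols[0,16) = 8x16
Op 2 fold_up: fold axis h@4; visible region now rows[0,4) x cols[0,16) = 4x16
Op 3 fold_up: fold axis h@2; visible region now rows[0,2) x cols[0,16) = 2x16
Op 4 cut(0, 6): punch at orig (0,6); cuts so far [(0, 6)]; region rows[0,2) x cols[0,16) = 2x16
Op 5 cut(1, 6): punch at orig (1,6); cuts so far [(0, 6), (1, 6)]; region rows[0,2) x cols[0,16) = 2x16
Op 6 cut(0, 15): punch at orig (0,15); cuts so far [(0, 6), (0, 15), (1, 6)]; region rows[0,2) x cols[0,16) = 2x16
Op 7 cut(1, 2): punch at orig (1,2); cuts so far [(0, 6), (0, 15), (1, 2), (1, 6)]; region rows[0,2) x cols[0,16) = 2x16
Unfold 1 (reflect across h@2): 8 holes -> [(0, 6), (0, 15), (1, 2), (1, 6), (2, 2), (2, 6), (3, 6), (3, 15)]
Unfold 2 (reflect across h@4): 16 holes -> [(0, 6), (0, 15), (1, 2), (1, 6), (2, 2), (2, 6), (3, 6), (3, 15), (4, 6), (4, 15), (5, 2), (5, 6), (6, 2), (6, 6), (7, 6), (7, 15)]
Unfold 3 (reflect across h@8): 32 holes -> [(0, 6), (0, 15), (1, 2), (1, 6), (2, 2), (2, 6), (3, 6), (3, 15), (4, 6), (4, 15), (5, 2), (5, 6), (6, 2), (6, 6), (7, 6), (7, 15), (8, 6), (8, 15), (9, 2), (9, 6), (10, 2), (10, 6), (11, 6), (11, 15), (12, 6), (12, 15), (13, 2), (13, 6), (14, 2), (14, 6), (15, 6), (15, 15)]

Answer: ......O........O
..O...O.........
..O...O.........
......O........O
......O........O
..O...O.........
..O...O.........
......O........O
......O........O
..O...O.........
..O...O.........
......O........O
......O........O
..O...O.........
..O...O.........
......O........O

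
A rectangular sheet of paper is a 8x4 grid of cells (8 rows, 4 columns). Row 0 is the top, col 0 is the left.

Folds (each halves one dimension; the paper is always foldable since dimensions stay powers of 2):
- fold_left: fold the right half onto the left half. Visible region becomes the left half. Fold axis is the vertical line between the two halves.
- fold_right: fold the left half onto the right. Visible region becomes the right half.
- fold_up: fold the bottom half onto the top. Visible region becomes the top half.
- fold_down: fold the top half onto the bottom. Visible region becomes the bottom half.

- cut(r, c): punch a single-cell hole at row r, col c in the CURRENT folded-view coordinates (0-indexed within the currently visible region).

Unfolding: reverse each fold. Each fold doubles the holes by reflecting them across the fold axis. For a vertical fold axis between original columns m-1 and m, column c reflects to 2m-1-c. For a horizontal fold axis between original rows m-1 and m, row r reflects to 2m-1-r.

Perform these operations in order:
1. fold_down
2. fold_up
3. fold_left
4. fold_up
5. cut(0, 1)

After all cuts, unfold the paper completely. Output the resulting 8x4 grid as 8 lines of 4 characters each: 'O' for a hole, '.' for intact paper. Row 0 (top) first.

Answer: .OO.
.OO.
.OO.
.OO.
.OO.
.OO.
.OO.
.OO.

Derivation:
Op 1 fold_down: fold axis h@4; visible region now rows[4,8) x cols[0,4) = 4x4
Op 2 fold_up: fold axis h@6; visible region now rows[4,6) x cols[0,4) = 2x4
Op 3 fold_left: fold axis v@2; visible region now rows[4,6) x cols[0,2) = 2x2
Op 4 fold_up: fold axis h@5; visible region now rows[4,5) x cols[0,2) = 1x2
Op 5 cut(0, 1): punch at orig (4,1); cuts so far [(4, 1)]; region rows[4,5) x cols[0,2) = 1x2
Unfold 1 (reflect across h@5): 2 holes -> [(4, 1), (5, 1)]
Unfold 2 (reflect across v@2): 4 holes -> [(4, 1), (4, 2), (5, 1), (5, 2)]
Unfold 3 (reflect across h@6): 8 holes -> [(4, 1), (4, 2), (5, 1), (5, 2), (6, 1), (6, 2), (7, 1), (7, 2)]
Unfold 4 (reflect across h@4): 16 holes -> [(0, 1), (0, 2), (1, 1), (1, 2), (2, 1), (2, 2), (3, 1), (3, 2), (4, 1), (4, 2), (5, 1), (5, 2), (6, 1), (6, 2), (7, 1), (7, 2)]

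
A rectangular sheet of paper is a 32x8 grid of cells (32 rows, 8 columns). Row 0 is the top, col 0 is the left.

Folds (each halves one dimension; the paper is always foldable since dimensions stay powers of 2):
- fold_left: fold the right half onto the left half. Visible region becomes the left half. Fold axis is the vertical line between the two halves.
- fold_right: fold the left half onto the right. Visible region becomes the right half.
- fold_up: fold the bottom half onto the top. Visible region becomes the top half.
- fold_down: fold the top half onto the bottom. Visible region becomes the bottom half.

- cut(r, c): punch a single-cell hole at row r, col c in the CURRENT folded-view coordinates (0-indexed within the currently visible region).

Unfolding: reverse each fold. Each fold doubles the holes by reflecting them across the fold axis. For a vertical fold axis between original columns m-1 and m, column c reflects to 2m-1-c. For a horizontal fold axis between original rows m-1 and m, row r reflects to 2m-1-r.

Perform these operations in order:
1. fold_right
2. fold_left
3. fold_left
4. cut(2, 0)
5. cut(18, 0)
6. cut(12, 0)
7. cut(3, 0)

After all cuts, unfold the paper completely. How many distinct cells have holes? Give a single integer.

Op 1 fold_right: fold axis v@4; visible region now rows[0,32) x cols[4,8) = 32x4
Op 2 fold_left: fold axis v@6; visible region now rows[0,32) x cols[4,6) = 32x2
Op 3 fold_left: fold axis v@5; visible region now rows[0,32) x cols[4,5) = 32x1
Op 4 cut(2, 0): punch at orig (2,4); cuts so far [(2, 4)]; region rows[0,32) x cols[4,5) = 32x1
Op 5 cut(18, 0): punch at orig (18,4); cuts so far [(2, 4), (18, 4)]; region rows[0,32) x cols[4,5) = 32x1
Op 6 cut(12, 0): punch at orig (12,4); cuts so far [(2, 4), (12, 4), (18, 4)]; region rows[0,32) x cols[4,5) = 32x1
Op 7 cut(3, 0): punch at orig (3,4); cuts so far [(2, 4), (3, 4), (12, 4), (18, 4)]; region rows[0,32) x cols[4,5) = 32x1
Unfold 1 (reflect across v@5): 8 holes -> [(2, 4), (2, 5), (3, 4), (3, 5), (12, 4), (12, 5), (18, 4), (18, 5)]
Unfold 2 (reflect across v@6): 16 holes -> [(2, 4), (2, 5), (2, 6), (2, 7), (3, 4), (3, 5), (3, 6), (3, 7), (12, 4), (12, 5), (12, 6), (12, 7), (18, 4), (18, 5), (18, 6), (18, 7)]
Unfold 3 (reflect across v@4): 32 holes -> [(2, 0), (2, 1), (2, 2), (2, 3), (2, 4), (2, 5), (2, 6), (2, 7), (3, 0), (3, 1), (3, 2), (3, 3), (3, 4), (3, 5), (3, 6), (3, 7), (12, 0), (12, 1), (12, 2), (12, 3), (12, 4), (12, 5), (12, 6), (12, 7), (18, 0), (18, 1), (18, 2), (18, 3), (18, 4), (18, 5), (18, 6), (18, 7)]

Answer: 32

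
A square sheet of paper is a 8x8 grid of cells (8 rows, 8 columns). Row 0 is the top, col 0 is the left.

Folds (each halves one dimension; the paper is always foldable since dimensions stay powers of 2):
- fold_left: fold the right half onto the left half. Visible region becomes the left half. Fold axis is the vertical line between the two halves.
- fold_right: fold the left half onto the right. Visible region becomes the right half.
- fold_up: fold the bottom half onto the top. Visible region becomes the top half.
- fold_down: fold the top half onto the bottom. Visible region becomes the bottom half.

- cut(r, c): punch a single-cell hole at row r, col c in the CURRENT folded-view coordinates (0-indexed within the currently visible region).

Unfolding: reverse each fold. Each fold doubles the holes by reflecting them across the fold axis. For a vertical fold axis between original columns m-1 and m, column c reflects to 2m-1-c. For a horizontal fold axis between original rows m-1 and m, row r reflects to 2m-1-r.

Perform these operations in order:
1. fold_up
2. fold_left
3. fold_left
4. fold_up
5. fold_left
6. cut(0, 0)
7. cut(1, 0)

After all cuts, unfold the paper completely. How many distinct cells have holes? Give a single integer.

Op 1 fold_up: fold axis h@4; visible region now rows[0,4) x cols[0,8) = 4x8
Op 2 fold_left: fold axis v@4; visible region now rows[0,4) x cols[0,4) = 4x4
Op 3 fold_left: fold axis v@2; visible region now rows[0,4) x cols[0,2) = 4x2
Op 4 fold_up: fold axis h@2; visible region now rows[0,2) x cols[0,2) = 2x2
Op 5 fold_left: fold axis v@1; visible region now rows[0,2) x cols[0,1) = 2x1
Op 6 cut(0, 0): punch at orig (0,0); cuts so far [(0, 0)]; region rows[0,2) x cols[0,1) = 2x1
Op 7 cut(1, 0): punch at orig (1,0); cuts so far [(0, 0), (1, 0)]; region rows[0,2) x cols[0,1) = 2x1
Unfold 1 (reflect across v@1): 4 holes -> [(0, 0), (0, 1), (1, 0), (1, 1)]
Unfold 2 (reflect across h@2): 8 holes -> [(0, 0), (0, 1), (1, 0), (1, 1), (2, 0), (2, 1), (3, 0), (3, 1)]
Unfold 3 (reflect across v@2): 16 holes -> [(0, 0), (0, 1), (0, 2), (0, 3), (1, 0), (1, 1), (1, 2), (1, 3), (2, 0), (2, 1), (2, 2), (2, 3), (3, 0), (3, 1), (3, 2), (3, 3)]
Unfold 4 (reflect across v@4): 32 holes -> [(0, 0), (0, 1), (0, 2), (0, 3), (0, 4), (0, 5), (0, 6), (0, 7), (1, 0), (1, 1), (1, 2), (1, 3), (1, 4), (1, 5), (1, 6), (1, 7), (2, 0), (2, 1), (2, 2), (2, 3), (2, 4), (2, 5), (2, 6), (2, 7), (3, 0), (3, 1), (3, 2), (3, 3), (3, 4), (3, 5), (3, 6), (3, 7)]
Unfold 5 (reflect across h@4): 64 holes -> [(0, 0), (0, 1), (0, 2), (0, 3), (0, 4), (0, 5), (0, 6), (0, 7), (1, 0), (1, 1), (1, 2), (1, 3), (1, 4), (1, 5), (1, 6), (1, 7), (2, 0), (2, 1), (2, 2), (2, 3), (2, 4), (2, 5), (2, 6), (2, 7), (3, 0), (3, 1), (3, 2), (3, 3), (3, 4), (3, 5), (3, 6), (3, 7), (4, 0), (4, 1), (4, 2), (4, 3), (4, 4), (4, 5), (4, 6), (4, 7), (5, 0), (5, 1), (5, 2), (5, 3), (5, 4), (5, 5), (5, 6), (5, 7), (6, 0), (6, 1), (6, 2), (6, 3), (6, 4), (6, 5), (6, 6), (6, 7), (7, 0), (7, 1), (7, 2), (7, 3), (7, 4), (7, 5), (7, 6), (7, 7)]

Answer: 64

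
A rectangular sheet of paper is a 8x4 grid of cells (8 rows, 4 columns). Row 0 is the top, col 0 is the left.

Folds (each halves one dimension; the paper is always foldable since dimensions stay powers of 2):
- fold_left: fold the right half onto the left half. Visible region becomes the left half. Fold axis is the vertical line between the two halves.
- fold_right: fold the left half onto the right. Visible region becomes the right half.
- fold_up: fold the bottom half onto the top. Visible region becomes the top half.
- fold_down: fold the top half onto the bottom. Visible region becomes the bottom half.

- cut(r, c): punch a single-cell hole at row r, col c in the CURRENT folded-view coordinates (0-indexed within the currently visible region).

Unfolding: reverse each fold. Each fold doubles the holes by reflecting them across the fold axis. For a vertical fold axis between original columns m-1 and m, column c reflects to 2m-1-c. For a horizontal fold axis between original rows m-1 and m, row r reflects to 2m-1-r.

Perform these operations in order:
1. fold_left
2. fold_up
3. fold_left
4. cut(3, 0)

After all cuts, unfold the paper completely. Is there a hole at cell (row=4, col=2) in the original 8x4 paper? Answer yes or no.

Op 1 fold_left: fold axis v@2; visible region now rows[0,8) x cols[0,2) = 8x2
Op 2 fold_up: fold axis h@4; visible region now rows[0,4) x cols[0,2) = 4x2
Op 3 fold_left: fold axis v@1; visible region now rows[0,4) x cols[0,1) = 4x1
Op 4 cut(3, 0): punch at orig (3,0); cuts so far [(3, 0)]; region rows[0,4) x cols[0,1) = 4x1
Unfold 1 (reflect across v@1): 2 holes -> [(3, 0), (3, 1)]
Unfold 2 (reflect across h@4): 4 holes -> [(3, 0), (3, 1), (4, 0), (4, 1)]
Unfold 3 (reflect across v@2): 8 holes -> [(3, 0), (3, 1), (3, 2), (3, 3), (4, 0), (4, 1), (4, 2), (4, 3)]
Holes: [(3, 0), (3, 1), (3, 2), (3, 3), (4, 0), (4, 1), (4, 2), (4, 3)]

Answer: yes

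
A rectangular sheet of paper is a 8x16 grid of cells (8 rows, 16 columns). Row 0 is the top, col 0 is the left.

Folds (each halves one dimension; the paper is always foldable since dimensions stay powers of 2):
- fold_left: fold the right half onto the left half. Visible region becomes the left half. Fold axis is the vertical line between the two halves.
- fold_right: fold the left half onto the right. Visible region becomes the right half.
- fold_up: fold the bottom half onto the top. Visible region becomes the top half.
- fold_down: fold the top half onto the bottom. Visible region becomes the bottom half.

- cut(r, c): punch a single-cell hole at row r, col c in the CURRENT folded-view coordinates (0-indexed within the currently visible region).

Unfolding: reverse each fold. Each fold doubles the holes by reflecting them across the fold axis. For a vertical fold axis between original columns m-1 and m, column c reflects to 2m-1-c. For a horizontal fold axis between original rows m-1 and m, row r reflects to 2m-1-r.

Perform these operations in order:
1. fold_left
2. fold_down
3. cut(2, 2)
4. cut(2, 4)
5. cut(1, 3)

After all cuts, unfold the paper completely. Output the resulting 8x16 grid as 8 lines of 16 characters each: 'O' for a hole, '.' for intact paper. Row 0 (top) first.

Op 1 fold_left: fold axis v@8; visible region now rows[0,8) x cols[0,8) = 8x8
Op 2 fold_down: fold axis h@4; visible region now rows[4,8) x cols[0,8) = 4x8
Op 3 cut(2, 2): punch at orig (6,2); cuts so far [(6, 2)]; region rows[4,8) x cols[0,8) = 4x8
Op 4 cut(2, 4): punch at orig (6,4); cuts so far [(6, 2), (6, 4)]; region rows[4,8) x cols[0,8) = 4x8
Op 5 cut(1, 3): punch at orig (5,3); cuts so far [(5, 3), (6, 2), (6, 4)]; region rows[4,8) x cols[0,8) = 4x8
Unfold 1 (reflect across h@4): 6 holes -> [(1, 2), (1, 4), (2, 3), (5, 3), (6, 2), (6, 4)]
Unfold 2 (reflect across v@8): 12 holes -> [(1, 2), (1, 4), (1, 11), (1, 13), (2, 3), (2, 12), (5, 3), (5, 12), (6, 2), (6, 4), (6, 11), (6, 13)]

Answer: ................
..O.O......O.O..
...O........O...
................
................
...O........O...
..O.O......O.O..
................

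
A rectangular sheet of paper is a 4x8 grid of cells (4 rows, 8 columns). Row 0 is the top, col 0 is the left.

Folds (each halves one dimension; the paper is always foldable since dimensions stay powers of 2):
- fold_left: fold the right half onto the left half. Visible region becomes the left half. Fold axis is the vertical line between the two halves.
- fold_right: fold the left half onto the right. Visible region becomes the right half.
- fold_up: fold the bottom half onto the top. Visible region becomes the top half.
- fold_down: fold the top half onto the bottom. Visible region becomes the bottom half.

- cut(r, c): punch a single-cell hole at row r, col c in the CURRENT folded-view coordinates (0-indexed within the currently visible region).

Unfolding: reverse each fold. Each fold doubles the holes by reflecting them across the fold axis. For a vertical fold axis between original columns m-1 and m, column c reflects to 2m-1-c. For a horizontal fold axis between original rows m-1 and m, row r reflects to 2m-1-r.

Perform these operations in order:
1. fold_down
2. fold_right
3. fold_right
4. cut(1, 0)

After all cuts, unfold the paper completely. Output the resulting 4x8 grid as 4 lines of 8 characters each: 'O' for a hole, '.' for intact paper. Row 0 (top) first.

Answer: .OO..OO.
........
........
.OO..OO.

Derivation:
Op 1 fold_down: fold axis h@2; visible region now rows[2,4) x cols[0,8) = 2x8
Op 2 fold_right: fold axis v@4; visible region now rows[2,4) x cols[4,8) = 2x4
Op 3 fold_right: fold axis v@6; visible region now rows[2,4) x cols[6,8) = 2x2
Op 4 cut(1, 0): punch at orig (3,6); cuts so far [(3, 6)]; region rows[2,4) x cols[6,8) = 2x2
Unfold 1 (reflect across v@6): 2 holes -> [(3, 5), (3, 6)]
Unfold 2 (reflect across v@4): 4 holes -> [(3, 1), (3, 2), (3, 5), (3, 6)]
Unfold 3 (reflect across h@2): 8 holes -> [(0, 1), (0, 2), (0, 5), (0, 6), (3, 1), (3, 2), (3, 5), (3, 6)]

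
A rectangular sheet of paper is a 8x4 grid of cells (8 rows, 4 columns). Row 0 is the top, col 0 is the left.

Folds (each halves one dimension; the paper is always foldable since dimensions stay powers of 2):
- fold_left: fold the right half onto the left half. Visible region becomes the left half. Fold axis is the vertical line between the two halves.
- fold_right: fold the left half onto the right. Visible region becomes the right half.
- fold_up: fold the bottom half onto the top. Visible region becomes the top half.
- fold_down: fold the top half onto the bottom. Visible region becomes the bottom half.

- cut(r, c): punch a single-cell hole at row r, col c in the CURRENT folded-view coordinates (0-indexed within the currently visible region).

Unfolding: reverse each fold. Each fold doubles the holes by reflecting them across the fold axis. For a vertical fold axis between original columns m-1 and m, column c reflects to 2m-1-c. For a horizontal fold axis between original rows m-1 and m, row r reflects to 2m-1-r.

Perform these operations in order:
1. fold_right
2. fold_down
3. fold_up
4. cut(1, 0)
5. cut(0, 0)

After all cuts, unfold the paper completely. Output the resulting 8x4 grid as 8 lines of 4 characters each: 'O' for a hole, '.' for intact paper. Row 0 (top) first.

Answer: .OO.
.OO.
.OO.
.OO.
.OO.
.OO.
.OO.
.OO.

Derivation:
Op 1 fold_right: fold axis v@2; visible region now rows[0,8) x cols[2,4) = 8x2
Op 2 fold_down: fold axis h@4; visible region now rows[4,8) x cols[2,4) = 4x2
Op 3 fold_up: fold axis h@6; visible region now rows[4,6) x cols[2,4) = 2x2
Op 4 cut(1, 0): punch at orig (5,2); cuts so far [(5, 2)]; region rows[4,6) x cols[2,4) = 2x2
Op 5 cut(0, 0): punch at orig (4,2); cuts so far [(4, 2), (5, 2)]; region rows[4,6) x cols[2,4) = 2x2
Unfold 1 (reflect across h@6): 4 holes -> [(4, 2), (5, 2), (6, 2), (7, 2)]
Unfold 2 (reflect across h@4): 8 holes -> [(0, 2), (1, 2), (2, 2), (3, 2), (4, 2), (5, 2), (6, 2), (7, 2)]
Unfold 3 (reflect across v@2): 16 holes -> [(0, 1), (0, 2), (1, 1), (1, 2), (2, 1), (2, 2), (3, 1), (3, 2), (4, 1), (4, 2), (5, 1), (5, 2), (6, 1), (6, 2), (7, 1), (7, 2)]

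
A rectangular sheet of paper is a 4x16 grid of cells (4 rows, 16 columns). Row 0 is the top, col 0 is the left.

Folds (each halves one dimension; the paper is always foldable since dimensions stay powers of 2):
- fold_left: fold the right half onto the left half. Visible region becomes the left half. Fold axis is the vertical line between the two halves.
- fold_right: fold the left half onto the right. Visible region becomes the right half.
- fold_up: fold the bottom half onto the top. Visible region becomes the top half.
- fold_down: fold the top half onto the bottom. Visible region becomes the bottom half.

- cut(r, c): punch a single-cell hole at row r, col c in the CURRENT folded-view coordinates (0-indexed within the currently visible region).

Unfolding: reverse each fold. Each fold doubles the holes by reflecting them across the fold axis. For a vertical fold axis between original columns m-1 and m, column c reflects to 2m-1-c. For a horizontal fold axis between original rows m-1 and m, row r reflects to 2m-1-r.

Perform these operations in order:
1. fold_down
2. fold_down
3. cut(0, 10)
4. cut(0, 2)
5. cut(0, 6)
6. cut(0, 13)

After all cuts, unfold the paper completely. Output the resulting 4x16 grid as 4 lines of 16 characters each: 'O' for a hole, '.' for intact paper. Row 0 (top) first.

Answer: ..O...O...O..O..
..O...O...O..O..
..O...O...O..O..
..O...O...O..O..

Derivation:
Op 1 fold_down: fold axis h@2; visible region now rows[2,4) x cols[0,16) = 2x16
Op 2 fold_down: fold axis h@3; visible region now rows[3,4) x cols[0,16) = 1x16
Op 3 cut(0, 10): punch at orig (3,10); cuts so far [(3, 10)]; region rows[3,4) x cols[0,16) = 1x16
Op 4 cut(0, 2): punch at orig (3,2); cuts so far [(3, 2), (3, 10)]; region rows[3,4) x cols[0,16) = 1x16
Op 5 cut(0, 6): punch at orig (3,6); cuts so far [(3, 2), (3, 6), (3, 10)]; region rows[3,4) x cols[0,16) = 1x16
Op 6 cut(0, 13): punch at orig (3,13); cuts so far [(3, 2), (3, 6), (3, 10), (3, 13)]; region rows[3,4) x cols[0,16) = 1x16
Unfold 1 (reflect across h@3): 8 holes -> [(2, 2), (2, 6), (2, 10), (2, 13), (3, 2), (3, 6), (3, 10), (3, 13)]
Unfold 2 (reflect across h@2): 16 holes -> [(0, 2), (0, 6), (0, 10), (0, 13), (1, 2), (1, 6), (1, 10), (1, 13), (2, 2), (2, 6), (2, 10), (2, 13), (3, 2), (3, 6), (3, 10), (3, 13)]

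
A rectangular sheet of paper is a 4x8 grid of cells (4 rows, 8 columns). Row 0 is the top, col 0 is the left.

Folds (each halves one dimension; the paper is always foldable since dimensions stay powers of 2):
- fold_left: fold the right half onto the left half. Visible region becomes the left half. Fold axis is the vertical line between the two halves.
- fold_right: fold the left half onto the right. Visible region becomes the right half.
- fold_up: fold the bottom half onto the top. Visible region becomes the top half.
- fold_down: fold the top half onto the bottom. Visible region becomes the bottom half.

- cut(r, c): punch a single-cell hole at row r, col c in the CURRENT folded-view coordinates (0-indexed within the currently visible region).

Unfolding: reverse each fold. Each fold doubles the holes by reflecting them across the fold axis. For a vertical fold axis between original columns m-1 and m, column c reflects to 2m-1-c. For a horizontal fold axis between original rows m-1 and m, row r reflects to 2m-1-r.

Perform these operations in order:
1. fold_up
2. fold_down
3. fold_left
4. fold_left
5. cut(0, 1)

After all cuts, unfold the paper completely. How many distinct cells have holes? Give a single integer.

Answer: 16

Derivation:
Op 1 fold_up: fold axis h@2; visible region now rows[0,2) x cols[0,8) = 2x8
Op 2 fold_down: fold axis h@1; visible region now rows[1,2) x cols[0,8) = 1x8
Op 3 fold_left: fold axis v@4; visible region now rows[1,2) x cols[0,4) = 1x4
Op 4 fold_left: fold axis v@2; visible region now rows[1,2) x cols[0,2) = 1x2
Op 5 cut(0, 1): punch at orig (1,1); cuts so far [(1, 1)]; region rows[1,2) x cols[0,2) = 1x2
Unfold 1 (reflect across v@2): 2 holes -> [(1, 1), (1, 2)]
Unfold 2 (reflect across v@4): 4 holes -> [(1, 1), (1, 2), (1, 5), (1, 6)]
Unfold 3 (reflect across h@1): 8 holes -> [(0, 1), (0, 2), (0, 5), (0, 6), (1, 1), (1, 2), (1, 5), (1, 6)]
Unfold 4 (reflect across h@2): 16 holes -> [(0, 1), (0, 2), (0, 5), (0, 6), (1, 1), (1, 2), (1, 5), (1, 6), (2, 1), (2, 2), (2, 5), (2, 6), (3, 1), (3, 2), (3, 5), (3, 6)]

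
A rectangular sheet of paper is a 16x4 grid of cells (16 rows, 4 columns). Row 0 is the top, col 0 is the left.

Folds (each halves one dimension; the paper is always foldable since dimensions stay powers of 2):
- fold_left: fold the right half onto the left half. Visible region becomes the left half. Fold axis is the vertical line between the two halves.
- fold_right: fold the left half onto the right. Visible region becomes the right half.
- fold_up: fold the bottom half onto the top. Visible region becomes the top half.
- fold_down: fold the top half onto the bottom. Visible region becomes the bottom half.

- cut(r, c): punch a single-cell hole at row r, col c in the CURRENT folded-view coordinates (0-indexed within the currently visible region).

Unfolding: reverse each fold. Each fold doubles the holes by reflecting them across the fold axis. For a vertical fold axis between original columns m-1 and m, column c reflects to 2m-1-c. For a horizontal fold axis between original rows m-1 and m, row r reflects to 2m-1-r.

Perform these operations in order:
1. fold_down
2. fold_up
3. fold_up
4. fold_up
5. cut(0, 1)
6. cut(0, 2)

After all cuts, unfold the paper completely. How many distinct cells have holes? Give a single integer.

Op 1 fold_down: fold axis h@8; visible region now rows[8,16) x cols[0,4) = 8x4
Op 2 fold_up: fold axis h@12; visible region now rows[8,12) x cols[0,4) = 4x4
Op 3 fold_up: fold axis h@10; visible region now rows[8,10) x cols[0,4) = 2x4
Op 4 fold_up: fold axis h@9; visible region now rows[8,9) x cols[0,4) = 1x4
Op 5 cut(0, 1): punch at orig (8,1); cuts so far [(8, 1)]; region rows[8,9) x cols[0,4) = 1x4
Op 6 cut(0, 2): punch at orig (8,2); cuts so far [(8, 1), (8, 2)]; region rows[8,9) x cols[0,4) = 1x4
Unfold 1 (reflect across h@9): 4 holes -> [(8, 1), (8, 2), (9, 1), (9, 2)]
Unfold 2 (reflect across h@10): 8 holes -> [(8, 1), (8, 2), (9, 1), (9, 2), (10, 1), (10, 2), (11, 1), (11, 2)]
Unfold 3 (reflect across h@12): 16 holes -> [(8, 1), (8, 2), (9, 1), (9, 2), (10, 1), (10, 2), (11, 1), (11, 2), (12, 1), (12, 2), (13, 1), (13, 2), (14, 1), (14, 2), (15, 1), (15, 2)]
Unfold 4 (reflect across h@8): 32 holes -> [(0, 1), (0, 2), (1, 1), (1, 2), (2, 1), (2, 2), (3, 1), (3, 2), (4, 1), (4, 2), (5, 1), (5, 2), (6, 1), (6, 2), (7, 1), (7, 2), (8, 1), (8, 2), (9, 1), (9, 2), (10, 1), (10, 2), (11, 1), (11, 2), (12, 1), (12, 2), (13, 1), (13, 2), (14, 1), (14, 2), (15, 1), (15, 2)]

Answer: 32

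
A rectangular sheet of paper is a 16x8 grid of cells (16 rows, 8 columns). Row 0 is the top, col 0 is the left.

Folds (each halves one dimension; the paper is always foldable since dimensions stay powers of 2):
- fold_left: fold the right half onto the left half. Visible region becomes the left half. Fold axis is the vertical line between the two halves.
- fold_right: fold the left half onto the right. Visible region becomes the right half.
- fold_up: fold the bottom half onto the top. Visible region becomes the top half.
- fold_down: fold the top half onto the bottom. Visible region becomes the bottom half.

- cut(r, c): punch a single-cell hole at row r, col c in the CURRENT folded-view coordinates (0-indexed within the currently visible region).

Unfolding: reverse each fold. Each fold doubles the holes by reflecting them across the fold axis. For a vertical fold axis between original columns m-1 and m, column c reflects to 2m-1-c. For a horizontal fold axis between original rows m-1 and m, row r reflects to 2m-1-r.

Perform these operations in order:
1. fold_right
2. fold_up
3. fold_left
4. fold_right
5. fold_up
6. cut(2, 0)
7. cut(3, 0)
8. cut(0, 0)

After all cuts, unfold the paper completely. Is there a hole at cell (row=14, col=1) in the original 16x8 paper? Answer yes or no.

Answer: no

Derivation:
Op 1 fold_right: fold axis v@4; visible region now rows[0,16) x cols[4,8) = 16x4
Op 2 fold_up: fold axis h@8; visible region now rows[0,8) x cols[4,8) = 8x4
Op 3 fold_left: fold axis v@6; visible region now rows[0,8) x cols[4,6) = 8x2
Op 4 fold_right: fold axis v@5; visible region now rows[0,8) x cols[5,6) = 8x1
Op 5 fold_up: fold axis h@4; visible region now rows[0,4) x cols[5,6) = 4x1
Op 6 cut(2, 0): punch at orig (2,5); cuts so far [(2, 5)]; region rows[0,4) x cols[5,6) = 4x1
Op 7 cut(3, 0): punch at orig (3,5); cuts so far [(2, 5), (3, 5)]; region rows[0,4) x cols[5,6) = 4x1
Op 8 cut(0, 0): punch at orig (0,5); cuts so far [(0, 5), (2, 5), (3, 5)]; region rows[0,4) x cols[5,6) = 4x1
Unfold 1 (reflect across h@4): 6 holes -> [(0, 5), (2, 5), (3, 5), (4, 5), (5, 5), (7, 5)]
Unfold 2 (reflect across v@5): 12 holes -> [(0, 4), (0, 5), (2, 4), (2, 5), (3, 4), (3, 5), (4, 4), (4, 5), (5, 4), (5, 5), (7, 4), (7, 5)]
Unfold 3 (reflect across v@6): 24 holes -> [(0, 4), (0, 5), (0, 6), (0, 7), (2, 4), (2, 5), (2, 6), (2, 7), (3, 4), (3, 5), (3, 6), (3, 7), (4, 4), (4, 5), (4, 6), (4, 7), (5, 4), (5, 5), (5, 6), (5, 7), (7, 4), (7, 5), (7, 6), (7, 7)]
Unfold 4 (reflect across h@8): 48 holes -> [(0, 4), (0, 5), (0, 6), (0, 7), (2, 4), (2, 5), (2, 6), (2, 7), (3, 4), (3, 5), (3, 6), (3, 7), (4, 4), (4, 5), (4, 6), (4, 7), (5, 4), (5, 5), (5, 6), (5, 7), (7, 4), (7, 5), (7, 6), (7, 7), (8, 4), (8, 5), (8, 6), (8, 7), (10, 4), (10, 5), (10, 6), (10, 7), (11, 4), (11, 5), (11, 6), (11, 7), (12, 4), (12, 5), (12, 6), (12, 7), (13, 4), (13, 5), (13, 6), (13, 7), (15, 4), (15, 5), (15, 6), (15, 7)]
Unfold 5 (reflect across v@4): 96 holes -> [(0, 0), (0, 1), (0, 2), (0, 3), (0, 4), (0, 5), (0, 6), (0, 7), (2, 0), (2, 1), (2, 2), (2, 3), (2, 4), (2, 5), (2, 6), (2, 7), (3, 0), (3, 1), (3, 2), (3, 3), (3, 4), (3, 5), (3, 6), (3, 7), (4, 0), (4, 1), (4, 2), (4, 3), (4, 4), (4, 5), (4, 6), (4, 7), (5, 0), (5, 1), (5, 2), (5, 3), (5, 4), (5, 5), (5, 6), (5, 7), (7, 0), (7, 1), (7, 2), (7, 3), (7, 4), (7, 5), (7, 6), (7, 7), (8, 0), (8, 1), (8, 2), (8, 3), (8, 4), (8, 5), (8, 6), (8, 7), (10, 0), (10, 1), (10, 2), (10, 3), (10, 4), (10, 5), (10, 6), (10, 7), (11, 0), (11, 1), (11, 2), (11, 3), (11, 4), (11, 5), (11, 6), (11, 7), (12, 0), (12, 1), (12, 2), (12, 3), (12, 4), (12, 5), (12, 6), (12, 7), (13, 0), (13, 1), (13, 2), (13, 3), (13, 4), (13, 5), (13, 6), (13, 7), (15, 0), (15, 1), (15, 2), (15, 3), (15, 4), (15, 5), (15, 6), (15, 7)]
Holes: [(0, 0), (0, 1), (0, 2), (0, 3), (0, 4), (0, 5), (0, 6), (0, 7), (2, 0), (2, 1), (2, 2), (2, 3), (2, 4), (2, 5), (2, 6), (2, 7), (3, 0), (3, 1), (3, 2), (3, 3), (3, 4), (3, 5), (3, 6), (3, 7), (4, 0), (4, 1), (4, 2), (4, 3), (4, 4), (4, 5), (4, 6), (4, 7), (5, 0), (5, 1), (5, 2), (5, 3), (5, 4), (5, 5), (5, 6), (5, 7), (7, 0), (7, 1), (7, 2), (7, 3), (7, 4), (7, 5), (7, 6), (7, 7), (8, 0), (8, 1), (8, 2), (8, 3), (8, 4), (8, 5), (8, 6), (8, 7), (10, 0), (10, 1), (10, 2), (10, 3), (10, 4), (10, 5), (10, 6), (10, 7), (11, 0), (11, 1), (11, 2), (11, 3), (11, 4), (11, 5), (11, 6), (11, 7), (12, 0), (12, 1), (12, 2), (12, 3), (12, 4), (12, 5), (12, 6), (12, 7), (13, 0), (13, 1), (13, 2), (13, 3), (13, 4), (13, 5), (13, 6), (13, 7), (15, 0), (15, 1), (15, 2), (15, 3), (15, 4), (15, 5), (15, 6), (15, 7)]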